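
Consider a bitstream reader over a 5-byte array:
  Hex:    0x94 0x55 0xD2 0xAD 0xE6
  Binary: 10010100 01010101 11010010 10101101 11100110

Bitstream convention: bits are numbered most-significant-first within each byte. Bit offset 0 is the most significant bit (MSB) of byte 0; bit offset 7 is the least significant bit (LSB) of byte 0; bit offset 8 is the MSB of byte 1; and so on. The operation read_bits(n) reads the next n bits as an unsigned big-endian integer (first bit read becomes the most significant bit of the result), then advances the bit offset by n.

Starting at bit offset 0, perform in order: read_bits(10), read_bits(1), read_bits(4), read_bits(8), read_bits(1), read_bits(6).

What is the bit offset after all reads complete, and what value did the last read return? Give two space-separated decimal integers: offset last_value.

Read 1: bits[0:10] width=10 -> value=593 (bin 1001010001); offset now 10 = byte 1 bit 2; 30 bits remain
Read 2: bits[10:11] width=1 -> value=0 (bin 0); offset now 11 = byte 1 bit 3; 29 bits remain
Read 3: bits[11:15] width=4 -> value=10 (bin 1010); offset now 15 = byte 1 bit 7; 25 bits remain
Read 4: bits[15:23] width=8 -> value=233 (bin 11101001); offset now 23 = byte 2 bit 7; 17 bits remain
Read 5: bits[23:24] width=1 -> value=0 (bin 0); offset now 24 = byte 3 bit 0; 16 bits remain
Read 6: bits[24:30] width=6 -> value=43 (bin 101011); offset now 30 = byte 3 bit 6; 10 bits remain

Answer: 30 43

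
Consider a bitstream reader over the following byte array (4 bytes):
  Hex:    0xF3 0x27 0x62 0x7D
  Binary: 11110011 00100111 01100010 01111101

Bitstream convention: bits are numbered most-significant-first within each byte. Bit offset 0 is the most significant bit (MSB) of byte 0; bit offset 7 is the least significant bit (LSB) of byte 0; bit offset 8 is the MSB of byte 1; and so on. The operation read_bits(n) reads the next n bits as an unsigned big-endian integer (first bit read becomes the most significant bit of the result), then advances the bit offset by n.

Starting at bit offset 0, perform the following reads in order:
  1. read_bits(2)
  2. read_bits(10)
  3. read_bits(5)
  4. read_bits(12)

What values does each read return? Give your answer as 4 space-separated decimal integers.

Read 1: bits[0:2] width=2 -> value=3 (bin 11); offset now 2 = byte 0 bit 2; 30 bits remain
Read 2: bits[2:12] width=10 -> value=818 (bin 1100110010); offset now 12 = byte 1 bit 4; 20 bits remain
Read 3: bits[12:17] width=5 -> value=14 (bin 01110); offset now 17 = byte 2 bit 1; 15 bits remain
Read 4: bits[17:29] width=12 -> value=3151 (bin 110001001111); offset now 29 = byte 3 bit 5; 3 bits remain

Answer: 3 818 14 3151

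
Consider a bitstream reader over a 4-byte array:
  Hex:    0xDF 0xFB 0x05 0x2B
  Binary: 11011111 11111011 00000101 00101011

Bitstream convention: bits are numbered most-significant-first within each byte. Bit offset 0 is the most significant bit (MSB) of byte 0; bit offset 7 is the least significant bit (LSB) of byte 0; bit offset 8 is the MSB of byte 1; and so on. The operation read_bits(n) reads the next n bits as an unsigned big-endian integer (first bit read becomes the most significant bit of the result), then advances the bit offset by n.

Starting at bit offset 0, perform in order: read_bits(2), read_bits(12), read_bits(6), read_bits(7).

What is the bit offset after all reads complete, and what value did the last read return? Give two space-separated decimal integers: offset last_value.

Read 1: bits[0:2] width=2 -> value=3 (bin 11); offset now 2 = byte 0 bit 2; 30 bits remain
Read 2: bits[2:14] width=12 -> value=2046 (bin 011111111110); offset now 14 = byte 1 bit 6; 18 bits remain
Read 3: bits[14:20] width=6 -> value=48 (bin 110000); offset now 20 = byte 2 bit 4; 12 bits remain
Read 4: bits[20:27] width=7 -> value=41 (bin 0101001); offset now 27 = byte 3 bit 3; 5 bits remain

Answer: 27 41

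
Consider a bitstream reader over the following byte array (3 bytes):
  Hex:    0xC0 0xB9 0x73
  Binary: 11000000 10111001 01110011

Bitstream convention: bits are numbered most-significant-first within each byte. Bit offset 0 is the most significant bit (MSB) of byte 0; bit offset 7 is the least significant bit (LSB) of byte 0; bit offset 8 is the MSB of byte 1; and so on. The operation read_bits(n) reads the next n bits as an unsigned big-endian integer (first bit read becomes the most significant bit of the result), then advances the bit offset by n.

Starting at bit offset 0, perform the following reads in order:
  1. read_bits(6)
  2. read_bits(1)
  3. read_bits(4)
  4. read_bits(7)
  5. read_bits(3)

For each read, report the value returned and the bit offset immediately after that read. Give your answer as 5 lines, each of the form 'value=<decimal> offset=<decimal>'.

Read 1: bits[0:6] width=6 -> value=48 (bin 110000); offset now 6 = byte 0 bit 6; 18 bits remain
Read 2: bits[6:7] width=1 -> value=0 (bin 0); offset now 7 = byte 0 bit 7; 17 bits remain
Read 3: bits[7:11] width=4 -> value=5 (bin 0101); offset now 11 = byte 1 bit 3; 13 bits remain
Read 4: bits[11:18] width=7 -> value=101 (bin 1100101); offset now 18 = byte 2 bit 2; 6 bits remain
Read 5: bits[18:21] width=3 -> value=6 (bin 110); offset now 21 = byte 2 bit 5; 3 bits remain

Answer: value=48 offset=6
value=0 offset=7
value=5 offset=11
value=101 offset=18
value=6 offset=21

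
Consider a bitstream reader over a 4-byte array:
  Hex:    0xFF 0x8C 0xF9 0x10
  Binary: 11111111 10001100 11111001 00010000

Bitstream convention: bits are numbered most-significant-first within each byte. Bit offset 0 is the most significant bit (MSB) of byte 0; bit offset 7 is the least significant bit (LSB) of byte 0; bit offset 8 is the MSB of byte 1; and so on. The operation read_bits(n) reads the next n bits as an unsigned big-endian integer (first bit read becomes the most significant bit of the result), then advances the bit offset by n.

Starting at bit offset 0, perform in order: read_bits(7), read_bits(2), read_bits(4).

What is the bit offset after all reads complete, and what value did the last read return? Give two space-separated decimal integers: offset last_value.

Read 1: bits[0:7] width=7 -> value=127 (bin 1111111); offset now 7 = byte 0 bit 7; 25 bits remain
Read 2: bits[7:9] width=2 -> value=3 (bin 11); offset now 9 = byte 1 bit 1; 23 bits remain
Read 3: bits[9:13] width=4 -> value=1 (bin 0001); offset now 13 = byte 1 bit 5; 19 bits remain

Answer: 13 1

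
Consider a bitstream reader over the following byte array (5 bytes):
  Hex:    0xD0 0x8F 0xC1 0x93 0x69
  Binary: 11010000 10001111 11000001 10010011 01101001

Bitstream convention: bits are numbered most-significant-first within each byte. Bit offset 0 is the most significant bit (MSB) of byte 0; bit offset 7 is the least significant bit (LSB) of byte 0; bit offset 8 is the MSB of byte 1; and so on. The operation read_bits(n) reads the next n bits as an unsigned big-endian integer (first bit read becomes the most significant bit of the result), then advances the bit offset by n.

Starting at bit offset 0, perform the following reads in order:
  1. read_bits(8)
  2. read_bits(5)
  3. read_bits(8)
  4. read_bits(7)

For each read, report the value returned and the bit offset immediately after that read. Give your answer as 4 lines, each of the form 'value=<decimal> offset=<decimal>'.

Answer: value=208 offset=8
value=17 offset=13
value=248 offset=21
value=25 offset=28

Derivation:
Read 1: bits[0:8] width=8 -> value=208 (bin 11010000); offset now 8 = byte 1 bit 0; 32 bits remain
Read 2: bits[8:13] width=5 -> value=17 (bin 10001); offset now 13 = byte 1 bit 5; 27 bits remain
Read 3: bits[13:21] width=8 -> value=248 (bin 11111000); offset now 21 = byte 2 bit 5; 19 bits remain
Read 4: bits[21:28] width=7 -> value=25 (bin 0011001); offset now 28 = byte 3 bit 4; 12 bits remain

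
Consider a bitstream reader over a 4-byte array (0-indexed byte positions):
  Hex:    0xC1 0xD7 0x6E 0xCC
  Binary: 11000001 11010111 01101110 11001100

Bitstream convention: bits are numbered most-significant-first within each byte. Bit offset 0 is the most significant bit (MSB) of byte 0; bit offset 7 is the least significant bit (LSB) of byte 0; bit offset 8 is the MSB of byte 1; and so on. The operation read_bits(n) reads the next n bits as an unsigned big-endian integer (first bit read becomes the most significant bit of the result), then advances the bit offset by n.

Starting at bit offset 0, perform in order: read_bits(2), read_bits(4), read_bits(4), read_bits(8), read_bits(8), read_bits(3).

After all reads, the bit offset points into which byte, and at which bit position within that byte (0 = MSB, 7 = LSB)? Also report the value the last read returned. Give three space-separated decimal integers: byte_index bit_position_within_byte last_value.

Read 1: bits[0:2] width=2 -> value=3 (bin 11); offset now 2 = byte 0 bit 2; 30 bits remain
Read 2: bits[2:6] width=4 -> value=0 (bin 0000); offset now 6 = byte 0 bit 6; 26 bits remain
Read 3: bits[6:10] width=4 -> value=7 (bin 0111); offset now 10 = byte 1 bit 2; 22 bits remain
Read 4: bits[10:18] width=8 -> value=93 (bin 01011101); offset now 18 = byte 2 bit 2; 14 bits remain
Read 5: bits[18:26] width=8 -> value=187 (bin 10111011); offset now 26 = byte 3 bit 2; 6 bits remain
Read 6: bits[26:29] width=3 -> value=1 (bin 001); offset now 29 = byte 3 bit 5; 3 bits remain

Answer: 3 5 1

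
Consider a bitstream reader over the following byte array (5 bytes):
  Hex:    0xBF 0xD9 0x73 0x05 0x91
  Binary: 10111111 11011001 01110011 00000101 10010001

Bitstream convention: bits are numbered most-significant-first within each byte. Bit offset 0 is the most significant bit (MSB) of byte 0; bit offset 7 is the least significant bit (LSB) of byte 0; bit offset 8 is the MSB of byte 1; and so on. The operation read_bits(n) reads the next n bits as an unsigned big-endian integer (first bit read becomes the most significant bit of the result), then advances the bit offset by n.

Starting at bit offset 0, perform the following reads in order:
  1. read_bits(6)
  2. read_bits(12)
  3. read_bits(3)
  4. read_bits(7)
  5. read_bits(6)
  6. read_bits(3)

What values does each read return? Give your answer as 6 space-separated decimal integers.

Answer: 47 3941 6 48 22 2

Derivation:
Read 1: bits[0:6] width=6 -> value=47 (bin 101111); offset now 6 = byte 0 bit 6; 34 bits remain
Read 2: bits[6:18] width=12 -> value=3941 (bin 111101100101); offset now 18 = byte 2 bit 2; 22 bits remain
Read 3: bits[18:21] width=3 -> value=6 (bin 110); offset now 21 = byte 2 bit 5; 19 bits remain
Read 4: bits[21:28] width=7 -> value=48 (bin 0110000); offset now 28 = byte 3 bit 4; 12 bits remain
Read 5: bits[28:34] width=6 -> value=22 (bin 010110); offset now 34 = byte 4 bit 2; 6 bits remain
Read 6: bits[34:37] width=3 -> value=2 (bin 010); offset now 37 = byte 4 bit 5; 3 bits remain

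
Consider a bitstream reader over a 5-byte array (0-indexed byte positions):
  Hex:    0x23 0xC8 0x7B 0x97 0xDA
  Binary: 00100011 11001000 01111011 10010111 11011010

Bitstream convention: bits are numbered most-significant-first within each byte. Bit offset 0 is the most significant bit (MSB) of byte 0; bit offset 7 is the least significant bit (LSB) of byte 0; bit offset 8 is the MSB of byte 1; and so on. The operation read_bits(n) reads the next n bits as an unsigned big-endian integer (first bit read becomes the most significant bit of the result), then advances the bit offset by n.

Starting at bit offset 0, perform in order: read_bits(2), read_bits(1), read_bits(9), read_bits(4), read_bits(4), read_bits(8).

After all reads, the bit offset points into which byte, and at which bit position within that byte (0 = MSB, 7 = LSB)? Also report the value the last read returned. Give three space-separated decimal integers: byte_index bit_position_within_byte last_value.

Read 1: bits[0:2] width=2 -> value=0 (bin 00); offset now 2 = byte 0 bit 2; 38 bits remain
Read 2: bits[2:3] width=1 -> value=1 (bin 1); offset now 3 = byte 0 bit 3; 37 bits remain
Read 3: bits[3:12] width=9 -> value=60 (bin 000111100); offset now 12 = byte 1 bit 4; 28 bits remain
Read 4: bits[12:16] width=4 -> value=8 (bin 1000); offset now 16 = byte 2 bit 0; 24 bits remain
Read 5: bits[16:20] width=4 -> value=7 (bin 0111); offset now 20 = byte 2 bit 4; 20 bits remain
Read 6: bits[20:28] width=8 -> value=185 (bin 10111001); offset now 28 = byte 3 bit 4; 12 bits remain

Answer: 3 4 185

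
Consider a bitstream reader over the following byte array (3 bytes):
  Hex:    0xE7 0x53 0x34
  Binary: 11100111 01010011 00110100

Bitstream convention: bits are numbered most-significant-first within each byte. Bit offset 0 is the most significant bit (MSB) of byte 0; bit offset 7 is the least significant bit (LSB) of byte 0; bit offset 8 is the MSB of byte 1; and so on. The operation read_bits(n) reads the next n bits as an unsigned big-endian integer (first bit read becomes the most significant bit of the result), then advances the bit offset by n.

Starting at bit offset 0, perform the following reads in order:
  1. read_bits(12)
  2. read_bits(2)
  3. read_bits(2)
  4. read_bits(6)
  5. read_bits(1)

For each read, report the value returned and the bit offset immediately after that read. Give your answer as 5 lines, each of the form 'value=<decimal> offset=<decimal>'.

Answer: value=3701 offset=12
value=0 offset=14
value=3 offset=16
value=13 offset=22
value=0 offset=23

Derivation:
Read 1: bits[0:12] width=12 -> value=3701 (bin 111001110101); offset now 12 = byte 1 bit 4; 12 bits remain
Read 2: bits[12:14] width=2 -> value=0 (bin 00); offset now 14 = byte 1 bit 6; 10 bits remain
Read 3: bits[14:16] width=2 -> value=3 (bin 11); offset now 16 = byte 2 bit 0; 8 bits remain
Read 4: bits[16:22] width=6 -> value=13 (bin 001101); offset now 22 = byte 2 bit 6; 2 bits remain
Read 5: bits[22:23] width=1 -> value=0 (bin 0); offset now 23 = byte 2 bit 7; 1 bits remain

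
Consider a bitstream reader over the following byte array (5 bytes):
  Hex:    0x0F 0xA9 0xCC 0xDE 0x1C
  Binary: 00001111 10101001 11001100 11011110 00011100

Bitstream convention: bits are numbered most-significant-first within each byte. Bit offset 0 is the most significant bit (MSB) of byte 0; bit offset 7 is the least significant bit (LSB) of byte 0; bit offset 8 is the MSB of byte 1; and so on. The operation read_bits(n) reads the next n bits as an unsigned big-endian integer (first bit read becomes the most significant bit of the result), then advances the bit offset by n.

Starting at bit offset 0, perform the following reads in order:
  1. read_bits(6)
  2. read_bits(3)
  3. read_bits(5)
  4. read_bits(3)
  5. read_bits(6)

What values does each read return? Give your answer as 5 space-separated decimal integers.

Read 1: bits[0:6] width=6 -> value=3 (bin 000011); offset now 6 = byte 0 bit 6; 34 bits remain
Read 2: bits[6:9] width=3 -> value=7 (bin 111); offset now 9 = byte 1 bit 1; 31 bits remain
Read 3: bits[9:14] width=5 -> value=10 (bin 01010); offset now 14 = byte 1 bit 6; 26 bits remain
Read 4: bits[14:17] width=3 -> value=3 (bin 011); offset now 17 = byte 2 bit 1; 23 bits remain
Read 5: bits[17:23] width=6 -> value=38 (bin 100110); offset now 23 = byte 2 bit 7; 17 bits remain

Answer: 3 7 10 3 38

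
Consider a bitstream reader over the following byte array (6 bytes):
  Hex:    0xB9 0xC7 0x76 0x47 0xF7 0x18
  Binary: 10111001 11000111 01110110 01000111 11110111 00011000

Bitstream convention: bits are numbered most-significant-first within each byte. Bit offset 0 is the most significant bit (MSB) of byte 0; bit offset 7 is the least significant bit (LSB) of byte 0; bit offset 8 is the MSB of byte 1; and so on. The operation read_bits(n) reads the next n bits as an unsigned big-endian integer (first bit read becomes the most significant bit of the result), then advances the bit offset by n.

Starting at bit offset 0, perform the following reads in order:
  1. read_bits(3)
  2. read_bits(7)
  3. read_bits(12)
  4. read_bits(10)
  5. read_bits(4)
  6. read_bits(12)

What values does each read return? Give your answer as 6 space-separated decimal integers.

Answer: 5 103 477 583 15 1816

Derivation:
Read 1: bits[0:3] width=3 -> value=5 (bin 101); offset now 3 = byte 0 bit 3; 45 bits remain
Read 2: bits[3:10] width=7 -> value=103 (bin 1100111); offset now 10 = byte 1 bit 2; 38 bits remain
Read 3: bits[10:22] width=12 -> value=477 (bin 000111011101); offset now 22 = byte 2 bit 6; 26 bits remain
Read 4: bits[22:32] width=10 -> value=583 (bin 1001000111); offset now 32 = byte 4 bit 0; 16 bits remain
Read 5: bits[32:36] width=4 -> value=15 (bin 1111); offset now 36 = byte 4 bit 4; 12 bits remain
Read 6: bits[36:48] width=12 -> value=1816 (bin 011100011000); offset now 48 = byte 6 bit 0; 0 bits remain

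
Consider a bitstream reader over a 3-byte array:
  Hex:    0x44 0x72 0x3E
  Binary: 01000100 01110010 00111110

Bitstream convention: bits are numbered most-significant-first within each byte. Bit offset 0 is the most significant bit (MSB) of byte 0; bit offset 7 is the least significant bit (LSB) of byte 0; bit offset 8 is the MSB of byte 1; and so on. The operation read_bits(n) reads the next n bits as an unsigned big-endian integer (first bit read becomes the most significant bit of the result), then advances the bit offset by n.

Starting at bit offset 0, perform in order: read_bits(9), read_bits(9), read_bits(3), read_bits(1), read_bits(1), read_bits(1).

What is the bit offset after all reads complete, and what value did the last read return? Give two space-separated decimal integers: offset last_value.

Read 1: bits[0:9] width=9 -> value=136 (bin 010001000); offset now 9 = byte 1 bit 1; 15 bits remain
Read 2: bits[9:18] width=9 -> value=456 (bin 111001000); offset now 18 = byte 2 bit 2; 6 bits remain
Read 3: bits[18:21] width=3 -> value=7 (bin 111); offset now 21 = byte 2 bit 5; 3 bits remain
Read 4: bits[21:22] width=1 -> value=1 (bin 1); offset now 22 = byte 2 bit 6; 2 bits remain
Read 5: bits[22:23] width=1 -> value=1 (bin 1); offset now 23 = byte 2 bit 7; 1 bits remain
Read 6: bits[23:24] width=1 -> value=0 (bin 0); offset now 24 = byte 3 bit 0; 0 bits remain

Answer: 24 0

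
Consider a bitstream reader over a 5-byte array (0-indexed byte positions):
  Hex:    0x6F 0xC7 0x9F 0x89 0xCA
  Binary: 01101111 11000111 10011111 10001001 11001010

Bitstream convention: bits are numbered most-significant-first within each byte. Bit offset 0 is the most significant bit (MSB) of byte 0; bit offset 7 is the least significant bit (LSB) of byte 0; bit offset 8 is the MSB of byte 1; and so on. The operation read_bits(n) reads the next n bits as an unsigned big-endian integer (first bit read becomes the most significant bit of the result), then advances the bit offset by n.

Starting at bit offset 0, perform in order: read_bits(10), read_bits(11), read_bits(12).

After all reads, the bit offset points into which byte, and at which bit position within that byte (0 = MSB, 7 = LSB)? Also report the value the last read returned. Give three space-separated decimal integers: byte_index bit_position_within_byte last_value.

Answer: 4 1 3859

Derivation:
Read 1: bits[0:10] width=10 -> value=447 (bin 0110111111); offset now 10 = byte 1 bit 2; 30 bits remain
Read 2: bits[10:21] width=11 -> value=243 (bin 00011110011); offset now 21 = byte 2 bit 5; 19 bits remain
Read 3: bits[21:33] width=12 -> value=3859 (bin 111100010011); offset now 33 = byte 4 bit 1; 7 bits remain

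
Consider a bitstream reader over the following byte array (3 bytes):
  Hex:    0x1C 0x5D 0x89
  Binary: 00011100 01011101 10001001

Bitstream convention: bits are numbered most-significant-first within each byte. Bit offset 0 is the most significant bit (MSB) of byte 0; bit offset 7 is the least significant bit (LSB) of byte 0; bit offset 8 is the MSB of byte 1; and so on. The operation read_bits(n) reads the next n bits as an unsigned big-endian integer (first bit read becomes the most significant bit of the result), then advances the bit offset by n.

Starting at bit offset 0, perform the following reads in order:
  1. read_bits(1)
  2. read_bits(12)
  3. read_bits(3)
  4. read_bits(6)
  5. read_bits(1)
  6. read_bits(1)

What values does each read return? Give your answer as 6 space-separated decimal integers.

Read 1: bits[0:1] width=1 -> value=0 (bin 0); offset now 1 = byte 0 bit 1; 23 bits remain
Read 2: bits[1:13] width=12 -> value=907 (bin 001110001011); offset now 13 = byte 1 bit 5; 11 bits remain
Read 3: bits[13:16] width=3 -> value=5 (bin 101); offset now 16 = byte 2 bit 0; 8 bits remain
Read 4: bits[16:22] width=6 -> value=34 (bin 100010); offset now 22 = byte 2 bit 6; 2 bits remain
Read 5: bits[22:23] width=1 -> value=0 (bin 0); offset now 23 = byte 2 bit 7; 1 bits remain
Read 6: bits[23:24] width=1 -> value=1 (bin 1); offset now 24 = byte 3 bit 0; 0 bits remain

Answer: 0 907 5 34 0 1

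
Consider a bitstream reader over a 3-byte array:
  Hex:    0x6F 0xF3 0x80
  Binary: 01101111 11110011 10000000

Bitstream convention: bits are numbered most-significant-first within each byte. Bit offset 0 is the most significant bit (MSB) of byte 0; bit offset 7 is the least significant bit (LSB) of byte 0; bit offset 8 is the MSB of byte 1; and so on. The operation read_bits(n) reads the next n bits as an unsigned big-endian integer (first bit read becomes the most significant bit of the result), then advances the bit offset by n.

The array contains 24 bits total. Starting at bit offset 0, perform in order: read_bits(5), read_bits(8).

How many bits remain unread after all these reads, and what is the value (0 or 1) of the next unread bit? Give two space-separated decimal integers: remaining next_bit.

Read 1: bits[0:5] width=5 -> value=13 (bin 01101); offset now 5 = byte 0 bit 5; 19 bits remain
Read 2: bits[5:13] width=8 -> value=254 (bin 11111110); offset now 13 = byte 1 bit 5; 11 bits remain

Answer: 11 0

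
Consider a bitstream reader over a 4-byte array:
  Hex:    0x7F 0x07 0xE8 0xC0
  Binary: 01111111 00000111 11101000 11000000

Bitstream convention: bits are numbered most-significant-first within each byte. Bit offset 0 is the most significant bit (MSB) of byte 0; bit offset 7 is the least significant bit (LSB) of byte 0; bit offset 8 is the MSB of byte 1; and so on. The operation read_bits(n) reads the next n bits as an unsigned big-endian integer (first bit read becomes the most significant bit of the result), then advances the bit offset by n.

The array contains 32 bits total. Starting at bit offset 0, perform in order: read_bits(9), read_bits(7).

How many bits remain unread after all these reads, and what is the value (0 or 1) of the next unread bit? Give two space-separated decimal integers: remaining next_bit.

Answer: 16 1

Derivation:
Read 1: bits[0:9] width=9 -> value=254 (bin 011111110); offset now 9 = byte 1 bit 1; 23 bits remain
Read 2: bits[9:16] width=7 -> value=7 (bin 0000111); offset now 16 = byte 2 bit 0; 16 bits remain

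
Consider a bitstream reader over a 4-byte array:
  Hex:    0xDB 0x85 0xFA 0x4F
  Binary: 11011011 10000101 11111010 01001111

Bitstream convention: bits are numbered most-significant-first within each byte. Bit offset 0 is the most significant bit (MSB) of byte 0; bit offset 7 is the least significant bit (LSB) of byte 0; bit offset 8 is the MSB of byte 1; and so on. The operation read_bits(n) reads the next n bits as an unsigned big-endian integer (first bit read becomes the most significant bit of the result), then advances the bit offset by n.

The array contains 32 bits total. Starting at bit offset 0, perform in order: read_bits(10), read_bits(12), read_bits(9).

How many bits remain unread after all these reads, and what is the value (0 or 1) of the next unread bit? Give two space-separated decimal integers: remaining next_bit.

Read 1: bits[0:10] width=10 -> value=878 (bin 1101101110); offset now 10 = byte 1 bit 2; 22 bits remain
Read 2: bits[10:22] width=12 -> value=382 (bin 000101111110); offset now 22 = byte 2 bit 6; 10 bits remain
Read 3: bits[22:31] width=9 -> value=295 (bin 100100111); offset now 31 = byte 3 bit 7; 1 bits remain

Answer: 1 1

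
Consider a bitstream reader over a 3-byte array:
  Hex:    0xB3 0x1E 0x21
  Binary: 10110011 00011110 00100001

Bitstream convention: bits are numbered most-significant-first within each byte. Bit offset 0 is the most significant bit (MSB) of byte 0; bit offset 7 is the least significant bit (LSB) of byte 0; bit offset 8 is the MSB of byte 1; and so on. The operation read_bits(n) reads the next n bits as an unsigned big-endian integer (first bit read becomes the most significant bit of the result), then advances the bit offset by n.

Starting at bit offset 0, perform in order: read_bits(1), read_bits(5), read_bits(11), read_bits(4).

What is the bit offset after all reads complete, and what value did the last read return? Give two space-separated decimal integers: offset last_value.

Answer: 21 4

Derivation:
Read 1: bits[0:1] width=1 -> value=1 (bin 1); offset now 1 = byte 0 bit 1; 23 bits remain
Read 2: bits[1:6] width=5 -> value=12 (bin 01100); offset now 6 = byte 0 bit 6; 18 bits remain
Read 3: bits[6:17] width=11 -> value=1596 (bin 11000111100); offset now 17 = byte 2 bit 1; 7 bits remain
Read 4: bits[17:21] width=4 -> value=4 (bin 0100); offset now 21 = byte 2 bit 5; 3 bits remain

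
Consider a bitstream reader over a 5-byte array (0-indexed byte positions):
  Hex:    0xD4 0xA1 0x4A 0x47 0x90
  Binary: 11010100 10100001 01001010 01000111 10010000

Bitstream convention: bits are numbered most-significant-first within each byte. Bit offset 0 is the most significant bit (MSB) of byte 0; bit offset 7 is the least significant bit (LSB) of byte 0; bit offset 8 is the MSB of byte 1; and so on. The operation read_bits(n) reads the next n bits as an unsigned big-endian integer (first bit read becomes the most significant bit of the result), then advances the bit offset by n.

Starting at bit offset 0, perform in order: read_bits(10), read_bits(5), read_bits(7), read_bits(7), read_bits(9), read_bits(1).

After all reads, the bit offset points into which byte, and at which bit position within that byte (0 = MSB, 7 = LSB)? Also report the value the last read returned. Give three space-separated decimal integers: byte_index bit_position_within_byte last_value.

Read 1: bits[0:10] width=10 -> value=850 (bin 1101010010); offset now 10 = byte 1 bit 2; 30 bits remain
Read 2: bits[10:15] width=5 -> value=16 (bin 10000); offset now 15 = byte 1 bit 7; 25 bits remain
Read 3: bits[15:22] width=7 -> value=82 (bin 1010010); offset now 22 = byte 2 bit 6; 18 bits remain
Read 4: bits[22:29] width=7 -> value=72 (bin 1001000); offset now 29 = byte 3 bit 5; 11 bits remain
Read 5: bits[29:38] width=9 -> value=484 (bin 111100100); offset now 38 = byte 4 bit 6; 2 bits remain
Read 6: bits[38:39] width=1 -> value=0 (bin 0); offset now 39 = byte 4 bit 7; 1 bits remain

Answer: 4 7 0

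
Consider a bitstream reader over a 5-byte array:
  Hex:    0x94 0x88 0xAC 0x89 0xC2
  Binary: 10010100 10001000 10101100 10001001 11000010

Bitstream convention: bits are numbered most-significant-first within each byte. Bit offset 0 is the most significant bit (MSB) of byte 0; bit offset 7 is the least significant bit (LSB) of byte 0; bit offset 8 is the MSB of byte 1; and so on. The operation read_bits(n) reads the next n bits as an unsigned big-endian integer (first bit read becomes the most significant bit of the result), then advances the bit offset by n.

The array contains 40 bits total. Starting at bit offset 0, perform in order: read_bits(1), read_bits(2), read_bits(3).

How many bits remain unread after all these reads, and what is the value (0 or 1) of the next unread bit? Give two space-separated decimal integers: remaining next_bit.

Read 1: bits[0:1] width=1 -> value=1 (bin 1); offset now 1 = byte 0 bit 1; 39 bits remain
Read 2: bits[1:3] width=2 -> value=0 (bin 00); offset now 3 = byte 0 bit 3; 37 bits remain
Read 3: bits[3:6] width=3 -> value=5 (bin 101); offset now 6 = byte 0 bit 6; 34 bits remain

Answer: 34 0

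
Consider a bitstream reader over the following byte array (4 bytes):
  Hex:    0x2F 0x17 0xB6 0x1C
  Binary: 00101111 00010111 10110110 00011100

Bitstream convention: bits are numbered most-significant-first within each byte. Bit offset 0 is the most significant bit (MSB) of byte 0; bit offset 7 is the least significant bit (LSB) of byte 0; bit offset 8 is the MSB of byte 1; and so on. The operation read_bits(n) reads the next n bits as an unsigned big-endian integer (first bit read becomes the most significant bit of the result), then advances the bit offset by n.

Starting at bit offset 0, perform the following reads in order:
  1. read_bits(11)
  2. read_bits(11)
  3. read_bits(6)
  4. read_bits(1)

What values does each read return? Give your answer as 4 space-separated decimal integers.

Read 1: bits[0:11] width=11 -> value=376 (bin 00101111000); offset now 11 = byte 1 bit 3; 21 bits remain
Read 2: bits[11:22] width=11 -> value=1517 (bin 10111101101); offset now 22 = byte 2 bit 6; 10 bits remain
Read 3: bits[22:28] width=6 -> value=33 (bin 100001); offset now 28 = byte 3 bit 4; 4 bits remain
Read 4: bits[28:29] width=1 -> value=1 (bin 1); offset now 29 = byte 3 bit 5; 3 bits remain

Answer: 376 1517 33 1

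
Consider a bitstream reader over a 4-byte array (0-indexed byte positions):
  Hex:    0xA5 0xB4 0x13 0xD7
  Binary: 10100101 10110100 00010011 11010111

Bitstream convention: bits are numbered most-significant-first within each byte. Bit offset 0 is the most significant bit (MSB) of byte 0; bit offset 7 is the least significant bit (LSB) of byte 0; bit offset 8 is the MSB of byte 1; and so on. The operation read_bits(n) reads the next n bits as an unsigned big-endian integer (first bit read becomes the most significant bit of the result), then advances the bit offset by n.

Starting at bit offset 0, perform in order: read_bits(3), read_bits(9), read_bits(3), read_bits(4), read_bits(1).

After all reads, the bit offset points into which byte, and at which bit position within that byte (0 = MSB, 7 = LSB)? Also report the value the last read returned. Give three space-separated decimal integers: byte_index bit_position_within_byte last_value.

Answer: 2 4 1

Derivation:
Read 1: bits[0:3] width=3 -> value=5 (bin 101); offset now 3 = byte 0 bit 3; 29 bits remain
Read 2: bits[3:12] width=9 -> value=91 (bin 001011011); offset now 12 = byte 1 bit 4; 20 bits remain
Read 3: bits[12:15] width=3 -> value=2 (bin 010); offset now 15 = byte 1 bit 7; 17 bits remain
Read 4: bits[15:19] width=4 -> value=0 (bin 0000); offset now 19 = byte 2 bit 3; 13 bits remain
Read 5: bits[19:20] width=1 -> value=1 (bin 1); offset now 20 = byte 2 bit 4; 12 bits remain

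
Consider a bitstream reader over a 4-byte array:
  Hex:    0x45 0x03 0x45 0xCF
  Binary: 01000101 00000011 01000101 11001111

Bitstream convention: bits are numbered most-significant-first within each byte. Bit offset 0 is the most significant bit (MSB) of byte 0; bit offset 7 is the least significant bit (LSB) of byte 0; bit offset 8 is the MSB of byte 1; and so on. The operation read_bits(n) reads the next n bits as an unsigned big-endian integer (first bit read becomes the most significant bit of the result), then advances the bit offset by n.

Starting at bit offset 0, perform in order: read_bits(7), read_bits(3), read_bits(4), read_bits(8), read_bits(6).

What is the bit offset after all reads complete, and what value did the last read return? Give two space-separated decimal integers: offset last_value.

Answer: 28 28

Derivation:
Read 1: bits[0:7] width=7 -> value=34 (bin 0100010); offset now 7 = byte 0 bit 7; 25 bits remain
Read 2: bits[7:10] width=3 -> value=4 (bin 100); offset now 10 = byte 1 bit 2; 22 bits remain
Read 3: bits[10:14] width=4 -> value=0 (bin 0000); offset now 14 = byte 1 bit 6; 18 bits remain
Read 4: bits[14:22] width=8 -> value=209 (bin 11010001); offset now 22 = byte 2 bit 6; 10 bits remain
Read 5: bits[22:28] width=6 -> value=28 (bin 011100); offset now 28 = byte 3 bit 4; 4 bits remain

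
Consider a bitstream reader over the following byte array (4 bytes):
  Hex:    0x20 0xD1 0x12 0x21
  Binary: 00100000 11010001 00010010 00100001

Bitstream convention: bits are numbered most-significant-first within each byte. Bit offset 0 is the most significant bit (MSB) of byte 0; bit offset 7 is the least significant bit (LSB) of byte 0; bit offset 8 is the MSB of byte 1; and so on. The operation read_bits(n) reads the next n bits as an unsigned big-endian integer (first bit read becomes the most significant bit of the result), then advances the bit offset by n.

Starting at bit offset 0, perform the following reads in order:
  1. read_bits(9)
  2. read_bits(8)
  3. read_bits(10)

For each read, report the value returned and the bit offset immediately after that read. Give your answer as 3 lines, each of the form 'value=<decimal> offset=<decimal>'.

Read 1: bits[0:9] width=9 -> value=65 (bin 001000001); offset now 9 = byte 1 bit 1; 23 bits remain
Read 2: bits[9:17] width=8 -> value=162 (bin 10100010); offset now 17 = byte 2 bit 1; 15 bits remain
Read 3: bits[17:27] width=10 -> value=145 (bin 0010010001); offset now 27 = byte 3 bit 3; 5 bits remain

Answer: value=65 offset=9
value=162 offset=17
value=145 offset=27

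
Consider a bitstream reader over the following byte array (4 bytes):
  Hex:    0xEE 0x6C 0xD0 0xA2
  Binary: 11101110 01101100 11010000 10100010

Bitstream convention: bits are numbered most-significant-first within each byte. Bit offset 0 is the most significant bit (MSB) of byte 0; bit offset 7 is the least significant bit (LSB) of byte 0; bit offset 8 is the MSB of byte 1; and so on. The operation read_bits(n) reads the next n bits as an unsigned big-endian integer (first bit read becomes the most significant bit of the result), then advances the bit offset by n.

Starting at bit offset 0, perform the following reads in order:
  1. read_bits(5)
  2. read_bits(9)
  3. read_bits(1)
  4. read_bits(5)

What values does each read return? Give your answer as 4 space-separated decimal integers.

Read 1: bits[0:5] width=5 -> value=29 (bin 11101); offset now 5 = byte 0 bit 5; 27 bits remain
Read 2: bits[5:14] width=9 -> value=411 (bin 110011011); offset now 14 = byte 1 bit 6; 18 bits remain
Read 3: bits[14:15] width=1 -> value=0 (bin 0); offset now 15 = byte 1 bit 7; 17 bits remain
Read 4: bits[15:20] width=5 -> value=13 (bin 01101); offset now 20 = byte 2 bit 4; 12 bits remain

Answer: 29 411 0 13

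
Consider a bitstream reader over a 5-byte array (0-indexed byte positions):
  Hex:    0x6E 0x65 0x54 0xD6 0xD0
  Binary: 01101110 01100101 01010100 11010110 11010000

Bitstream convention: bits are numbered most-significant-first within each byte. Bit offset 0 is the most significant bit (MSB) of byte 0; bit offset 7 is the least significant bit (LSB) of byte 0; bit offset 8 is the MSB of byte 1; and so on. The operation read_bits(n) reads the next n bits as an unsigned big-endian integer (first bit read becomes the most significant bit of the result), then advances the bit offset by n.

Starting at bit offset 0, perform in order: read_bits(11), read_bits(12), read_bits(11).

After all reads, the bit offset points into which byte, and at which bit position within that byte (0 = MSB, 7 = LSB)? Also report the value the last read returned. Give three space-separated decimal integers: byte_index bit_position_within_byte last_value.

Read 1: bits[0:11] width=11 -> value=883 (bin 01101110011); offset now 11 = byte 1 bit 3; 29 bits remain
Read 2: bits[11:23] width=12 -> value=682 (bin 001010101010); offset now 23 = byte 2 bit 7; 17 bits remain
Read 3: bits[23:34] width=11 -> value=859 (bin 01101011011); offset now 34 = byte 4 bit 2; 6 bits remain

Answer: 4 2 859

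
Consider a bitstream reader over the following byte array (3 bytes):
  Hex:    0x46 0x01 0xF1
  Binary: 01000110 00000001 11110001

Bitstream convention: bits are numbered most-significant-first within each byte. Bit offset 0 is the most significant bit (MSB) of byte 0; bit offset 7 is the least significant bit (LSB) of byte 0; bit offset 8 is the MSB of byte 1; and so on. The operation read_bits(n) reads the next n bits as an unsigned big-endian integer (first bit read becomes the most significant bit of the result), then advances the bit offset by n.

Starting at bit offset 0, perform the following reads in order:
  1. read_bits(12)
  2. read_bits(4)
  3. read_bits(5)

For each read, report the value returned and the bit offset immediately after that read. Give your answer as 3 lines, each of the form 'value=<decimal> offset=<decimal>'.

Read 1: bits[0:12] width=12 -> value=1120 (bin 010001100000); offset now 12 = byte 1 bit 4; 12 bits remain
Read 2: bits[12:16] width=4 -> value=1 (bin 0001); offset now 16 = byte 2 bit 0; 8 bits remain
Read 3: bits[16:21] width=5 -> value=30 (bin 11110); offset now 21 = byte 2 bit 5; 3 bits remain

Answer: value=1120 offset=12
value=1 offset=16
value=30 offset=21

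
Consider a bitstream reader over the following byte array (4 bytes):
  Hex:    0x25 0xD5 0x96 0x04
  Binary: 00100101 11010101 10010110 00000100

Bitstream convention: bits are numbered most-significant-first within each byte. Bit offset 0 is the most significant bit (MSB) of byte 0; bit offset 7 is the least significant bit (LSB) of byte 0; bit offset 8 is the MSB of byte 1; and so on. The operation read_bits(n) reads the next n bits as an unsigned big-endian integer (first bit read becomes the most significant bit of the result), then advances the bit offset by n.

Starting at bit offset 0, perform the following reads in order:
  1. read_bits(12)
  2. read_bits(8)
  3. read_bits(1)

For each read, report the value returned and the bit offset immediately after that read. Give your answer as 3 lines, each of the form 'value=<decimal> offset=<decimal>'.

Read 1: bits[0:12] width=12 -> value=605 (bin 001001011101); offset now 12 = byte 1 bit 4; 20 bits remain
Read 2: bits[12:20] width=8 -> value=89 (bin 01011001); offset now 20 = byte 2 bit 4; 12 bits remain
Read 3: bits[20:21] width=1 -> value=0 (bin 0); offset now 21 = byte 2 bit 5; 11 bits remain

Answer: value=605 offset=12
value=89 offset=20
value=0 offset=21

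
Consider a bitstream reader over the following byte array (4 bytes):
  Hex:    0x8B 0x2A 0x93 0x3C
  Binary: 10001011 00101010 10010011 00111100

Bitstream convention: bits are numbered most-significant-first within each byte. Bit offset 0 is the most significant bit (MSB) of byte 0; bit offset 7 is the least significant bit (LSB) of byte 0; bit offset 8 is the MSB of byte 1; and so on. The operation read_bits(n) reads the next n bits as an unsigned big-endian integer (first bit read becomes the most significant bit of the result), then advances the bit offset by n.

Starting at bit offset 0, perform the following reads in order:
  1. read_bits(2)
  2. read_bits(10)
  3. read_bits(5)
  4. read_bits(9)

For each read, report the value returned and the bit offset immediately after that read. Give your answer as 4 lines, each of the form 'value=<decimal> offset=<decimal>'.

Read 1: bits[0:2] width=2 -> value=2 (bin 10); offset now 2 = byte 0 bit 2; 30 bits remain
Read 2: bits[2:12] width=10 -> value=178 (bin 0010110010); offset now 12 = byte 1 bit 4; 20 bits remain
Read 3: bits[12:17] width=5 -> value=21 (bin 10101); offset now 17 = byte 2 bit 1; 15 bits remain
Read 4: bits[17:26] width=9 -> value=76 (bin 001001100); offset now 26 = byte 3 bit 2; 6 bits remain

Answer: value=2 offset=2
value=178 offset=12
value=21 offset=17
value=76 offset=26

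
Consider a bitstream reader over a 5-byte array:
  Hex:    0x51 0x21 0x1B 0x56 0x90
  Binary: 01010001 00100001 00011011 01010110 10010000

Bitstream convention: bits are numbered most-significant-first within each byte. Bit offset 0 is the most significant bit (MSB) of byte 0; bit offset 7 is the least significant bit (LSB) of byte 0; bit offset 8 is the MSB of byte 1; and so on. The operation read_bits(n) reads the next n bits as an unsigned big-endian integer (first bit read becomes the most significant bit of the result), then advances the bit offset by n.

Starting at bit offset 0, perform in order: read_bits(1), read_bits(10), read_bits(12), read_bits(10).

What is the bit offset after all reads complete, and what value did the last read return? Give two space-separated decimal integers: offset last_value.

Read 1: bits[0:1] width=1 -> value=0 (bin 0); offset now 1 = byte 0 bit 1; 39 bits remain
Read 2: bits[1:11] width=10 -> value=649 (bin 1010001001); offset now 11 = byte 1 bit 3; 29 bits remain
Read 3: bits[11:23] width=12 -> value=141 (bin 000010001101); offset now 23 = byte 2 bit 7; 17 bits remain
Read 4: bits[23:33] width=10 -> value=685 (bin 1010101101); offset now 33 = byte 4 bit 1; 7 bits remain

Answer: 33 685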